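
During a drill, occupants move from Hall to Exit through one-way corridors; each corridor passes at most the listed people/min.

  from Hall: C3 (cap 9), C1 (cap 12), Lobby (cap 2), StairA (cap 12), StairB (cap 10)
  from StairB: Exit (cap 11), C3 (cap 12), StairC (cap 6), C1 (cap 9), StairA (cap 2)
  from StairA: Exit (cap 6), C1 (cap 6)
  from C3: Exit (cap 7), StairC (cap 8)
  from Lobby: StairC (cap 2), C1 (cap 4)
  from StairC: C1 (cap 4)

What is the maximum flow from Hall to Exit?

23

Augment Hall→StairB→Exit: bottleneck 10, flow now 10.
Augment Hall→StairA→Exit: bottleneck 6, flow now 16.
Augment Hall→C3→Exit: bottleneck 7, flow now 23.
No augmenting path remains; maximum flow = 23.
In the residual graph, reachable from Hall: {Hall, StairA, C3, Lobby, StairC, C1}.
Min-cut edges: Hall→StairB (10), StairA→Exit (6), C3→Exit (7); capacity 10 + 6 + 7 = 23.
This cut is saturated, so no flow can exceed 23.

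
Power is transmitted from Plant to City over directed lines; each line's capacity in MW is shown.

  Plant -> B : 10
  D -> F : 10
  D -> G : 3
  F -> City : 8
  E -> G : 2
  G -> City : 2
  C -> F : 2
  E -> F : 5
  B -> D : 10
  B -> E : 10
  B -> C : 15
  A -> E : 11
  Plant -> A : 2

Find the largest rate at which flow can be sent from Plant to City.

10

Augment Plant→A→E→F→City: bottleneck 2, flow now 2.
Augment Plant→B→C→F→City: bottleneck 2, flow now 4.
Augment Plant→B→D→F→City: bottleneck 4, flow now 8.
Augment Plant→B→D→G→City: bottleneck 2, flow now 10.
No augmenting path remains; maximum flow = 10.
In the residual graph, reachable from Plant: {Plant, A, B, C, D, E, F, G}.
Min-cut edges: F→City (8), G→City (2); capacity 8 + 2 = 10.
This cut is saturated, so no flow can exceed 10.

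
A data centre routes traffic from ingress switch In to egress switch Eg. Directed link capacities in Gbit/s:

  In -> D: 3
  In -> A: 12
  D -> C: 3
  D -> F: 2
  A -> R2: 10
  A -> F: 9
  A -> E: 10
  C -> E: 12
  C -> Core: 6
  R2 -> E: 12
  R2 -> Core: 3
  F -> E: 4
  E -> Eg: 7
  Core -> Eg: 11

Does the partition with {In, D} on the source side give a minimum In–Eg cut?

No — its capacity is 17, but the minimum cut has capacity 13.

Given cut capacity: 12 + 3 + 2 = 17.
Augment In→A→E→Eg: bottleneck 7, flow now 7.
Augment In→D→C→Core→Eg: bottleneck 3, flow now 10.
Augment In→A→R2→Core→Eg: bottleneck 3, flow now 13.
No augmenting path remains; maximum flow = 13.
In the residual graph, reachable from In: {In, A, R2, F, E}.
Min-cut edges: In→D (3), R2→Core (3), E→Eg (7); capacity 3 + 3 + 7 = 13.
Cut capacity 17 exceeds the max flow 13, so it is not minimum.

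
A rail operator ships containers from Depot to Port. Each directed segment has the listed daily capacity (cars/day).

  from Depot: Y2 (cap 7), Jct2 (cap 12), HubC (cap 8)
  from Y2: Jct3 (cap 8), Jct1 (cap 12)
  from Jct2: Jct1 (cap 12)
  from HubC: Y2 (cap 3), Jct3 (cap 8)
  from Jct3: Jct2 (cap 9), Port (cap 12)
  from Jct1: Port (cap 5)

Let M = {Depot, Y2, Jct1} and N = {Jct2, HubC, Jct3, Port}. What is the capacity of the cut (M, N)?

Edges leaving {Depot, Y2, Jct1}: Depot→Jct2 (12), Depot→HubC (8), Y2→Jct3 (8), Jct1→Port (5).
Cut capacity = 12 + 8 + 8 + 5 = 33.

33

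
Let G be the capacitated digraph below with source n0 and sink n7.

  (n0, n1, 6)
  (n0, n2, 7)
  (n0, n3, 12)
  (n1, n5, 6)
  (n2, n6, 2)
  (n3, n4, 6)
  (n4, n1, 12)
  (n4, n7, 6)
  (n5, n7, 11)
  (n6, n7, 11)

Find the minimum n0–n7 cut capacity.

14

Augment n0→n1→n5→n7: bottleneck 6, flow now 6.
Augment n0→n2→n6→n7: bottleneck 2, flow now 8.
Augment n0→n3→n4→n7: bottleneck 6, flow now 14.
No augmenting path remains; maximum flow = 14.
By max-flow min-cut, the minimum cut capacity equals the max flow.
In the residual graph, reachable from n0: {n0, n2, n3}.
Min-cut edges: n0→n1 (6), n2→n6 (2), n3→n4 (6); capacity 6 + 2 + 6 = 14.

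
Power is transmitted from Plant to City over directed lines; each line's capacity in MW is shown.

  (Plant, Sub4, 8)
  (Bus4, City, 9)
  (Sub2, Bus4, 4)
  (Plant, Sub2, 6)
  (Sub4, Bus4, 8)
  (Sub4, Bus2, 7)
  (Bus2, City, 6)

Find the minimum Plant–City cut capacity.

12

Augment Plant→Sub2→Bus4→City: bottleneck 4, flow now 4.
Augment Plant→Sub4→Bus4→City: bottleneck 5, flow now 9.
Augment Plant→Sub4→Bus2→City: bottleneck 3, flow now 12.
No augmenting path remains; maximum flow = 12.
By max-flow min-cut, the minimum cut capacity equals the max flow.
In the residual graph, reachable from Plant: {Plant, Sub2}.
Min-cut edges: Plant→Sub4 (8), Sub2→Bus4 (4); capacity 8 + 4 = 12.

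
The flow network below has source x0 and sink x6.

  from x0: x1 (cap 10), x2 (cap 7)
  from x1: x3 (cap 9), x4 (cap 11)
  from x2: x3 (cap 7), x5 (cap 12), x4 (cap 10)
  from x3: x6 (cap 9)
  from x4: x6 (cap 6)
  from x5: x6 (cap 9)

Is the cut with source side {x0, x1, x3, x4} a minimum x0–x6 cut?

Given cut capacity: 7 + 9 + 6 = 22.
Augment x0→x1→x3→x6: bottleneck 9, flow now 9.
Augment x0→x1→x4→x6: bottleneck 1, flow now 10.
Augment x0→x2→x4→x6: bottleneck 5, flow now 15.
Augment x0→x2→x5→x6: bottleneck 2, flow now 17.
No augmenting path remains; maximum flow = 17.
In the residual graph, reachable from x0: {x0}.
Min-cut edges: x0→x1 (10), x0→x2 (7); capacity 10 + 7 = 17.
Cut capacity 22 exceeds the max flow 17, so it is not minimum.

No — its capacity is 22, but the minimum cut has capacity 17.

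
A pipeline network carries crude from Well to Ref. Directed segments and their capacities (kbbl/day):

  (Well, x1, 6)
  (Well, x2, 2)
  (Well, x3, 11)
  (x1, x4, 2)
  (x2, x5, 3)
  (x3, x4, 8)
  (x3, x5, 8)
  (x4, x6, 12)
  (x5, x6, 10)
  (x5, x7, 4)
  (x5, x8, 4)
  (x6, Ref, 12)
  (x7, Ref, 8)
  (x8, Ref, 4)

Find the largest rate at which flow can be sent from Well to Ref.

15

Augment Well→x1→x4→x6→Ref: bottleneck 2, flow now 2.
Augment Well→x2→x5→x6→Ref: bottleneck 2, flow now 4.
Augment Well→x3→x4→x6→Ref: bottleneck 8, flow now 12.
Augment Well→x3→x5→x7→Ref: bottleneck 3, flow now 15.
No augmenting path remains; maximum flow = 15.
In the residual graph, reachable from Well: {Well, x1}.
Min-cut edges: Well→x2 (2), Well→x3 (11), x1→x4 (2); capacity 2 + 11 + 2 = 15.
This cut is saturated, so no flow can exceed 15.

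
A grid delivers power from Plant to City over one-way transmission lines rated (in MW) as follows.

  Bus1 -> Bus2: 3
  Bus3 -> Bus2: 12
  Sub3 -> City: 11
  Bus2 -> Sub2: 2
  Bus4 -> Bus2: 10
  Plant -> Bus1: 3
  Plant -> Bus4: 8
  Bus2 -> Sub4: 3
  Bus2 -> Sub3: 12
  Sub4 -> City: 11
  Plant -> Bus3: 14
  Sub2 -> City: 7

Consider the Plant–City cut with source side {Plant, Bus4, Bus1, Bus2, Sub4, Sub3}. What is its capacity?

38

Edges leaving {Plant, Bus4, Bus1, Bus2, Sub4, Sub3}: Plant→Bus3 (14), Bus2→Sub2 (2), Sub4→City (11), Sub3→City (11).
Cut capacity = 14 + 2 + 11 + 11 = 38.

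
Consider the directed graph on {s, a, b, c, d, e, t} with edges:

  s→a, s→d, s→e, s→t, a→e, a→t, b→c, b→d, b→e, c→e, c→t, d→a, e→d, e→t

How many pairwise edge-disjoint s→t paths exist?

Assign every edge capacity 1; by Menger, the answer equals the max flow.
Path s→t (+1); total 1.
Path s→a→t (+1); total 2.
Path s→e→t (+1); total 3.
No residual s→t path; max flow = 3.
Certifying cut of size 3: {a→t, e→t, s→t}.

3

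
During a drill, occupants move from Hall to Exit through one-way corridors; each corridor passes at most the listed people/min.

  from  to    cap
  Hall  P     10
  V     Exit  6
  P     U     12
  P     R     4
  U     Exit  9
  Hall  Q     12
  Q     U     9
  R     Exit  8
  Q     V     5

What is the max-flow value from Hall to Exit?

Augment Hall→P→R→Exit: bottleneck 4, flow now 4.
Augment Hall→P→U→Exit: bottleneck 6, flow now 10.
Augment Hall→Q→U→Exit: bottleneck 3, flow now 13.
Augment Hall→Q→V→Exit: bottleneck 5, flow now 18.
No augmenting path remains; maximum flow = 18.
In the residual graph, reachable from Hall: {Hall, P, Q, U}.
Min-cut edges: P→R (4), Q→V (5), U→Exit (9); capacity 4 + 5 + 9 = 18.
This cut is saturated, so no flow can exceed 18.

18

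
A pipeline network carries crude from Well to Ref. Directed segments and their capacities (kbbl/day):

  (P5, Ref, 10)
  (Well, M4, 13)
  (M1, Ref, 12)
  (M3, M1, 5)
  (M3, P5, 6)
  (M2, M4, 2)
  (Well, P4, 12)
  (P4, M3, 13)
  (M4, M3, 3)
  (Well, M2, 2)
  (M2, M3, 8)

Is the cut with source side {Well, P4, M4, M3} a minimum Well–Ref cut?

No — its capacity is 13, but the minimum cut has capacity 11.

Given cut capacity: 2 + 6 + 5 = 13.
Augment Well→P4→M3→P5→Ref: bottleneck 6, flow now 6.
Augment Well→P4→M3→M1→Ref: bottleneck 5, flow now 11.
No augmenting path remains; maximum flow = 11.
In the residual graph, reachable from Well: {Well, P4, M4, M2, M3}.
Min-cut edges: M3→P5 (6), M3→M1 (5); capacity 6 + 5 = 11.
Cut capacity 13 exceeds the max flow 11, so it is not minimum.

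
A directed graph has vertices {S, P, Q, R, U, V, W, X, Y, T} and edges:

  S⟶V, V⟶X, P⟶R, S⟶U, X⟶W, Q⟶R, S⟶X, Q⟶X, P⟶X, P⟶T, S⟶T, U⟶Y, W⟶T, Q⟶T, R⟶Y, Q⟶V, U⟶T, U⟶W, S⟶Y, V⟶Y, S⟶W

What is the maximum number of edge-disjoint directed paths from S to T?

3

Assign every edge capacity 1; by Menger, the answer equals the max flow.
Path S→T (+1); total 1.
Path S→U→T (+1); total 2.
Path S→W→T (+1); total 3.
No residual S→T path; max flow = 3.
Certifying cut of size 3: {S→T, S→U, W→T}.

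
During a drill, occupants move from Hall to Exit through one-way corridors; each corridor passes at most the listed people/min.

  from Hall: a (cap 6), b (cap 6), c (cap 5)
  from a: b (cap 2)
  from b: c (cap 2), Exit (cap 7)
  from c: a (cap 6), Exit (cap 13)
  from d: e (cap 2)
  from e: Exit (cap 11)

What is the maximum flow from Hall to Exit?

Augment Hall→b→Exit: bottleneck 6, flow now 6.
Augment Hall→c→Exit: bottleneck 5, flow now 11.
Augment Hall→a→b→Exit: bottleneck 1, flow now 12.
Augment Hall→a→b→c→Exit: bottleneck 1, flow now 13.
No augmenting path remains; maximum flow = 13.
In the residual graph, reachable from Hall: {Hall, a}.
Min-cut edges: Hall→b (6), Hall→c (5), a→b (2); capacity 6 + 5 + 2 = 13.
This cut is saturated, so no flow can exceed 13.

13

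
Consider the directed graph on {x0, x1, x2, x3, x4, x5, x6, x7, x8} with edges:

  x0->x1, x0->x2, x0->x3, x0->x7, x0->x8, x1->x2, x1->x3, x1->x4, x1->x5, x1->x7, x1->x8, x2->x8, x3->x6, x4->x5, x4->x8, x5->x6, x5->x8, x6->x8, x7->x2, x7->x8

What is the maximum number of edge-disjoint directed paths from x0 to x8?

Assign every edge capacity 1; by Menger, the answer equals the max flow.
Path x0→x8 (+1); total 1.
Path x0→x1→x8 (+1); total 2.
Path x0→x2→x8 (+1); total 3.
Path x0→x7→x8 (+1); total 4.
Path x0→x3→x6→x8 (+1); total 5.
No residual x0→x8 path; max flow = 5.
Certifying cut of size 5: {x0→x1, x0→x2, x0→x3, x0→x7, x0→x8}.

5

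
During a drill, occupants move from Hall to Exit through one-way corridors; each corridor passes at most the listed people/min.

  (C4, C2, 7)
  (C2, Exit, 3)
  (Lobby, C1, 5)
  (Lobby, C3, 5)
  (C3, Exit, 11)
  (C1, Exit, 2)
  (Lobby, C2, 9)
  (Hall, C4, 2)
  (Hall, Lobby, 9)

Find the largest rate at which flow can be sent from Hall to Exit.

10

Augment Hall→C4→C2→Exit: bottleneck 2, flow now 2.
Augment Hall→Lobby→C1→Exit: bottleneck 2, flow now 4.
Augment Hall→Lobby→C3→Exit: bottleneck 5, flow now 9.
Augment Hall→Lobby→C2→Exit: bottleneck 1, flow now 10.
No augmenting path remains; maximum flow = 10.
In the residual graph, reachable from Hall: {Hall, C4, Lobby, C1, C2}.
Min-cut edges: Lobby→C3 (5), C1→Exit (2), C2→Exit (3); capacity 5 + 2 + 3 = 10.
This cut is saturated, so no flow can exceed 10.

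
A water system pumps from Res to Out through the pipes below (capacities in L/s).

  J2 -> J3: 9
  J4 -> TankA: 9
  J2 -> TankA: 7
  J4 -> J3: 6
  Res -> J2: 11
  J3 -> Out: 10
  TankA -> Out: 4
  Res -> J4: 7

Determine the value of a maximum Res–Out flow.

14

Augment Res→J2→J3→Out: bottleneck 9, flow now 9.
Augment Res→J2→TankA→Out: bottleneck 2, flow now 11.
Augment Res→J4→J3→Out: bottleneck 1, flow now 12.
Augment Res→J4→TankA→Out: bottleneck 2, flow now 14.
No augmenting path remains; maximum flow = 14.
In the residual graph, reachable from Res: {Res, J2, J4, J3, TankA}.
Min-cut edges: J3→Out (10), TankA→Out (4); capacity 10 + 4 = 14.
This cut is saturated, so no flow can exceed 14.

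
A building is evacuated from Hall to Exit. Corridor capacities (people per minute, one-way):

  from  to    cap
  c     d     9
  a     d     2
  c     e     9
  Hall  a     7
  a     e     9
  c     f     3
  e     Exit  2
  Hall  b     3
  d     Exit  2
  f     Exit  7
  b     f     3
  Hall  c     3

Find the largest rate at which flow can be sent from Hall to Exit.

10

Augment Hall→a→d→Exit: bottleneck 2, flow now 2.
Augment Hall→a→e→Exit: bottleneck 2, flow now 4.
Augment Hall→b→f→Exit: bottleneck 3, flow now 7.
Augment Hall→c→f→Exit: bottleneck 3, flow now 10.
No augmenting path remains; maximum flow = 10.
In the residual graph, reachable from Hall: {Hall, a, e}.
Min-cut edges: Hall→b (3), Hall→c (3), a→d (2), e→Exit (2); capacity 3 + 3 + 2 + 2 = 10.
This cut is saturated, so no flow can exceed 10.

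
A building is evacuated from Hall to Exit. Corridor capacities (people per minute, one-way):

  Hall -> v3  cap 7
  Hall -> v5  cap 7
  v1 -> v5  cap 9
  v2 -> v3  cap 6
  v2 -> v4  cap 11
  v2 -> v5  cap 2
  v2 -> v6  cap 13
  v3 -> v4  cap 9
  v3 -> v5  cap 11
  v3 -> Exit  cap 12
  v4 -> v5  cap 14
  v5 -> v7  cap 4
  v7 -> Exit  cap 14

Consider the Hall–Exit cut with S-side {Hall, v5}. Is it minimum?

Yes — it is a minimum cut (capacity 11).

Given cut capacity: 7 + 4 = 11.
Augment Hall→v3→Exit: bottleneck 7, flow now 7.
Augment Hall→v5→v7→Exit: bottleneck 4, flow now 11.
No augmenting path remains; maximum flow = 11.
Cut capacity 11 equals the max flow, so it is a minimum cut.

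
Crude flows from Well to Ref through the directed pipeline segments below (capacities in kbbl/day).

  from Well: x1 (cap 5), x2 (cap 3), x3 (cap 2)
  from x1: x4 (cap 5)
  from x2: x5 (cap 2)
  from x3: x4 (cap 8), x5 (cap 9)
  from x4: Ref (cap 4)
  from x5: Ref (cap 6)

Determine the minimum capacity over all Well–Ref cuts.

Augment Well→x1→x4→Ref: bottleneck 4, flow now 4.
Augment Well→x2→x5→Ref: bottleneck 2, flow now 6.
Augment Well→x3→x5→Ref: bottleneck 2, flow now 8.
No augmenting path remains; maximum flow = 8.
By max-flow min-cut, the minimum cut capacity equals the max flow.
In the residual graph, reachable from Well: {Well, x1, x2, x4}.
Min-cut edges: Well→x3 (2), x2→x5 (2), x4→Ref (4); capacity 2 + 2 + 4 = 8.

8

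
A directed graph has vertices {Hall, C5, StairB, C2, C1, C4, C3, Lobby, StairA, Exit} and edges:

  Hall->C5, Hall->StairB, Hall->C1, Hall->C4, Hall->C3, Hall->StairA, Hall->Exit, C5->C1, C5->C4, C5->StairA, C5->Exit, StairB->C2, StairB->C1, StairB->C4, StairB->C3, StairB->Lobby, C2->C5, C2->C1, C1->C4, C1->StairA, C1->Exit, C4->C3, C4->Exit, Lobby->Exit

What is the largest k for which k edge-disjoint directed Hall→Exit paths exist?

5

Assign every edge capacity 1; by Menger, the answer equals the max flow.
Path Hall→Exit (+1); total 1.
Path Hall→C5→Exit (+1); total 2.
Path Hall→C1→Exit (+1); total 3.
Path Hall→C4→Exit (+1); total 4.
Path Hall→StairB→Lobby→Exit (+1); total 5.
No residual Hall→Exit path; max flow = 5.
Certifying cut of size 5: {Hall→C1, Hall→C4, Hall→C5, Hall→Exit, Hall→StairB}.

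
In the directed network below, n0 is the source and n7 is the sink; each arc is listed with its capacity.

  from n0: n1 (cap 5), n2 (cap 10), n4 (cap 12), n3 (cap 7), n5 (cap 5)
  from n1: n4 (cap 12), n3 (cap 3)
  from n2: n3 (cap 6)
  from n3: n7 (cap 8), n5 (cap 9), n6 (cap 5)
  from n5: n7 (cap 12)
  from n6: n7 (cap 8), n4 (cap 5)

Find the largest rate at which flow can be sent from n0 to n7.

21

Augment n0→n3→n7: bottleneck 7, flow now 7.
Augment n0→n5→n7: bottleneck 5, flow now 12.
Augment n0→n1→n3→n7: bottleneck 1, flow now 13.
Augment n0→n1→n3→n5→n7: bottleneck 2, flow now 15.
Augment n0→n2→n3→n5→n7: bottleneck 5, flow now 20.
Augment n0→n2→n3→n6→n7: bottleneck 1, flow now 21.
No augmenting path remains; maximum flow = 21.
In the residual graph, reachable from n0: {n0, n1, n2, n4}.
Min-cut edges: n0→n3 (7), n0→n5 (5), n1→n3 (3), n2→n3 (6); capacity 7 + 5 + 3 + 6 = 21.
This cut is saturated, so no flow can exceed 21.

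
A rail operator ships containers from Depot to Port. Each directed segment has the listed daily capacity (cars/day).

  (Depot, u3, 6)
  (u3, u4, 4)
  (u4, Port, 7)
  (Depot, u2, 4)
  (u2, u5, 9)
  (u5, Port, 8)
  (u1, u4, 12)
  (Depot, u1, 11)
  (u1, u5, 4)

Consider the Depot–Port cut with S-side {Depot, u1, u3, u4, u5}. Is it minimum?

Given cut capacity: 4 + 7 + 8 = 19.
Augment Depot→u1→u4→Port: bottleneck 7, flow now 7.
Augment Depot→u1→u5→Port: bottleneck 4, flow now 11.
Augment Depot→u2→u5→Port: bottleneck 4, flow now 15.
No augmenting path remains; maximum flow = 15.
In the residual graph, reachable from Depot: {Depot, u1, u3, u4}.
Min-cut edges: Depot→u2 (4), u1→u5 (4), u4→Port (7); capacity 4 + 4 + 7 = 15.
Cut capacity 19 exceeds the max flow 15, so it is not minimum.

No — its capacity is 19, but the minimum cut has capacity 15.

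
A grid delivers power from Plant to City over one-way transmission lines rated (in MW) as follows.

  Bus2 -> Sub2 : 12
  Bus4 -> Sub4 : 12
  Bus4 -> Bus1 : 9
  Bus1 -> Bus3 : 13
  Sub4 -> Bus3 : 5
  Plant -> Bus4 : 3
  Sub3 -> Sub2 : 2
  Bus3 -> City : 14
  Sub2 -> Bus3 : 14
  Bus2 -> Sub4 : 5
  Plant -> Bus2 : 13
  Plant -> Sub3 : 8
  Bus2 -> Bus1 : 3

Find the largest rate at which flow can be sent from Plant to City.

14

Augment Plant→Sub3→Sub2→Bus3→City: bottleneck 2, flow now 2.
Augment Plant→Bus4→Sub4→Bus3→City: bottleneck 3, flow now 5.
Augment Plant→Bus2→Sub4→Bus3→City: bottleneck 2, flow now 7.
Augment Plant→Bus2→Bus1→Bus3→City: bottleneck 3, flow now 10.
Augment Plant→Bus2→Sub2→Bus3→City: bottleneck 4, flow now 14.
No augmenting path remains; maximum flow = 14.
In the residual graph, reachable from Plant: {Plant, Sub3, Bus4, Bus2, Sub4, Bus1, Sub2, Bus3}.
Min-cut edges: Bus3→City (14); capacity 14 = 14.
This cut is saturated, so no flow can exceed 14.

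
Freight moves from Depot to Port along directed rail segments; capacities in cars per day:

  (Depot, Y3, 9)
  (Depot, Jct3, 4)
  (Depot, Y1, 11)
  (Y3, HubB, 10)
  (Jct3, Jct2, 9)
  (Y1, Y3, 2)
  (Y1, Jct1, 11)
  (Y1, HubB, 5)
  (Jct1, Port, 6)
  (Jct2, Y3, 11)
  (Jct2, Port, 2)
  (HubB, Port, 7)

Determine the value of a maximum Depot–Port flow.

Augment Depot→Y3→HubB→Port: bottleneck 7, flow now 7.
Augment Depot→Jct3→Jct2→Port: bottleneck 2, flow now 9.
Augment Depot→Y1→Jct1→Port: bottleneck 6, flow now 15.
No augmenting path remains; maximum flow = 15.
In the residual graph, reachable from Depot: {Depot, Y3, Jct3, Y1, Jct1, Jct2, HubB}.
Min-cut edges: Jct1→Port (6), Jct2→Port (2), HubB→Port (7); capacity 6 + 2 + 7 = 15.
This cut is saturated, so no flow can exceed 15.

15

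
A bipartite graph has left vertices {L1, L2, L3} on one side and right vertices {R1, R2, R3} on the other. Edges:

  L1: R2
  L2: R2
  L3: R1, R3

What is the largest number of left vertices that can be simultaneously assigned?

2

Unit-capacity flow: source→left, listed edges, right→sink; max matching = max flow.
Augmenting path L1→R2 (+1); matched 1.
Augmenting path L3→R1 (+1); matched 2.
No augmenting path remains; maximum matching = 2.
König certificate: {L3, R2} is a vertex cover of size 2 (every listed pair touches it), so no matching can be larger.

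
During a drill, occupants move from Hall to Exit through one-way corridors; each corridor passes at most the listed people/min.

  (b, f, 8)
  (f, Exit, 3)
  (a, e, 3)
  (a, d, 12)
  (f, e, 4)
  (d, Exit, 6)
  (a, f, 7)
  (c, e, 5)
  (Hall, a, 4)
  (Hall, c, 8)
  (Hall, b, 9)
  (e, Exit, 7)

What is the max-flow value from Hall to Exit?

14

Augment Hall→a→d→Exit: bottleneck 4, flow now 4.
Augment Hall→b→f→Exit: bottleneck 3, flow now 7.
Augment Hall→c→e→Exit: bottleneck 5, flow now 12.
Augment Hall→b→f→e→Exit: bottleneck 2, flow now 14.
No augmenting path remains; maximum flow = 14.
In the residual graph, reachable from Hall: {Hall, b, c, e, f}.
Min-cut edges: Hall→a (4), e→Exit (7), f→Exit (3); capacity 4 + 7 + 3 = 14.
This cut is saturated, so no flow can exceed 14.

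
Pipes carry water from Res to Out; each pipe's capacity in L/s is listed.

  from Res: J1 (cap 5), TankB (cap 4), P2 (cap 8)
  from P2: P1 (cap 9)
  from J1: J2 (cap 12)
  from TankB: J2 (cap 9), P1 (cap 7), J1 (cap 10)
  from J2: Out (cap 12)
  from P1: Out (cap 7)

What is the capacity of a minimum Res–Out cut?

Augment Res→P2→P1→Out: bottleneck 7, flow now 7.
Augment Res→J1→J2→Out: bottleneck 5, flow now 12.
Augment Res→TankB→J2→Out: bottleneck 4, flow now 16.
No augmenting path remains; maximum flow = 16.
By max-flow min-cut, the minimum cut capacity equals the max flow.
In the residual graph, reachable from Res: {Res, P2, P1}.
Min-cut edges: Res→J1 (5), Res→TankB (4), P1→Out (7); capacity 5 + 4 + 7 = 16.

16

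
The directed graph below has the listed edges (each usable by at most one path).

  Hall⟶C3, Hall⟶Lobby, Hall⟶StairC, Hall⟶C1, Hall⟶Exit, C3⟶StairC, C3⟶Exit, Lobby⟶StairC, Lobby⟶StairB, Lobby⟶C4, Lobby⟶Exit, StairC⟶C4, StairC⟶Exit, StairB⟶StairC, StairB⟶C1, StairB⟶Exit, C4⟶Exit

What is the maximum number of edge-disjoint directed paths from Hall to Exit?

4

Assign every edge capacity 1; by Menger, the answer equals the max flow.
Path Hall→Exit (+1); total 1.
Path Hall→C3→Exit (+1); total 2.
Path Hall→Lobby→Exit (+1); total 3.
Path Hall→StairC→Exit (+1); total 4.
No residual Hall→Exit path; max flow = 4.
Certifying cut of size 4: {Hall→C3, Hall→Exit, Hall→Lobby, Hall→StairC}.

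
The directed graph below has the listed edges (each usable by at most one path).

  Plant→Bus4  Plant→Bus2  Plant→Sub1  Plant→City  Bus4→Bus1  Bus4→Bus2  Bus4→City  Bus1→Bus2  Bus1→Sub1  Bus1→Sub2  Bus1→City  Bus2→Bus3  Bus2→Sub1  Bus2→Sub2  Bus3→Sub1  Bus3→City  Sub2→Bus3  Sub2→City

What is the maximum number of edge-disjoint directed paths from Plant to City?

3

Assign every edge capacity 1; by Menger, the answer equals the max flow.
Path Plant→City (+1); total 1.
Path Plant→Bus4→City (+1); total 2.
Path Plant→Bus2→Bus3→City (+1); total 3.
No residual Plant→City path; max flow = 3.
Certifying cut of size 3: {Plant→Bus2, Plant→Bus4, Plant→City}.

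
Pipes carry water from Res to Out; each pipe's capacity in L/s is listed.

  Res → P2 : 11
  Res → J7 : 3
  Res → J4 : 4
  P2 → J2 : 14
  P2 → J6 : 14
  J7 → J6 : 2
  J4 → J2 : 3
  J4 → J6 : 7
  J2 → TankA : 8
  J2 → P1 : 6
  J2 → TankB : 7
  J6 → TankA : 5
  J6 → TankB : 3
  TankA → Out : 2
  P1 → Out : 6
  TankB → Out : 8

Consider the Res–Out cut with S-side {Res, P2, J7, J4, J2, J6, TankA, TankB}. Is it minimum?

Yes — it is a minimum cut (capacity 16).

Given cut capacity: 6 + 2 + 8 = 16.
Augment Res→P2→J2→TankA→Out: bottleneck 2, flow now 2.
Augment Res→P2→J2→P1→Out: bottleneck 6, flow now 8.
Augment Res→P2→J2→TankB→Out: bottleneck 3, flow now 11.
Augment Res→J7→J6→TankB→Out: bottleneck 2, flow now 13.
Augment Res→J4→J2→TankB→Out: bottleneck 3, flow now 16.
No augmenting path remains; maximum flow = 16.
Cut capacity 16 equals the max flow, so it is a minimum cut.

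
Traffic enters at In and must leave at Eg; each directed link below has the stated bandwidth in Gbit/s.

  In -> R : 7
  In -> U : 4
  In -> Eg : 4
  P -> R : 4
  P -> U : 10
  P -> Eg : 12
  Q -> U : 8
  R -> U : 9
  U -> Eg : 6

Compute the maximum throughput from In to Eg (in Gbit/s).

Augment In→Eg: bottleneck 4, flow now 4.
Augment In→U→Eg: bottleneck 4, flow now 8.
Augment In→R→U→Eg: bottleneck 2, flow now 10.
No augmenting path remains; maximum flow = 10.
In the residual graph, reachable from In: {In, R, U}.
Min-cut edges: In→Eg (4), U→Eg (6); capacity 4 + 6 = 10.
This cut is saturated, so no flow can exceed 10.

10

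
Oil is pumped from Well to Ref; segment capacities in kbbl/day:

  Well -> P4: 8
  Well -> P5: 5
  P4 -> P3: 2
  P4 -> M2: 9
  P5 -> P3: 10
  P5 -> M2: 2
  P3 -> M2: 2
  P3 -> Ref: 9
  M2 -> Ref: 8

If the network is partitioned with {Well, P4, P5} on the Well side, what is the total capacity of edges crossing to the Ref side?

Edges leaving {Well, P4, P5}: P4→P3 (2), P4→M2 (9), P5→P3 (10), P5→M2 (2).
Cut capacity = 2 + 9 + 10 + 2 = 23.

23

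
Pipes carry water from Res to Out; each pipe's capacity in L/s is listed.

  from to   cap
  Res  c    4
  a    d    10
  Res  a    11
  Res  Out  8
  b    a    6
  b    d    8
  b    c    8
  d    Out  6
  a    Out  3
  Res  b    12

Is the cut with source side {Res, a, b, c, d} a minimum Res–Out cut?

Yes — it is a minimum cut (capacity 17).

Given cut capacity: 8 + 3 + 6 = 17.
Augment Res→Out: bottleneck 8, flow now 8.
Augment Res→a→Out: bottleneck 3, flow now 11.
Augment Res→a→d→Out: bottleneck 6, flow now 17.
No augmenting path remains; maximum flow = 17.
Cut capacity 17 equals the max flow, so it is a minimum cut.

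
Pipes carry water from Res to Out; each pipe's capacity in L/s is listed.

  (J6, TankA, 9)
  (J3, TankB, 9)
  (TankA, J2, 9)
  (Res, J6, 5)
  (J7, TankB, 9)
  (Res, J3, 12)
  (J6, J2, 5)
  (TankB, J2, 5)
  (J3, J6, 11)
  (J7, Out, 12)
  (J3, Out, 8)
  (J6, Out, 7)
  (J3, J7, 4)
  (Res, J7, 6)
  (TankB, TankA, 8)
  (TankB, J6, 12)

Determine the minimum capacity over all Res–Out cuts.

Augment Res→J3→Out: bottleneck 8, flow now 8.
Augment Res→J7→Out: bottleneck 6, flow now 14.
Augment Res→J6→Out: bottleneck 5, flow now 19.
Augment Res→J3→J7→Out: bottleneck 4, flow now 23.
No augmenting path remains; maximum flow = 23.
By max-flow min-cut, the minimum cut capacity equals the max flow.
In the residual graph, reachable from Res: {Res}.
Min-cut edges: Res→J3 (12), Res→J7 (6), Res→J6 (5); capacity 12 + 6 + 5 = 23.

23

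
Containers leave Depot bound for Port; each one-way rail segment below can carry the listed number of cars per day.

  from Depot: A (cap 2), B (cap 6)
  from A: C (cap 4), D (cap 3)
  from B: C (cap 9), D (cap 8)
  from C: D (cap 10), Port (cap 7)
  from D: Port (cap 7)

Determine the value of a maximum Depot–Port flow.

8

Augment Depot→A→C→Port: bottleneck 2, flow now 2.
Augment Depot→B→C→Port: bottleneck 5, flow now 7.
Augment Depot→B→D→Port: bottleneck 1, flow now 8.
No augmenting path remains; maximum flow = 8.
In the residual graph, reachable from Depot: {Depot}.
Min-cut edges: Depot→A (2), Depot→B (6); capacity 2 + 6 = 8.
This cut is saturated, so no flow can exceed 8.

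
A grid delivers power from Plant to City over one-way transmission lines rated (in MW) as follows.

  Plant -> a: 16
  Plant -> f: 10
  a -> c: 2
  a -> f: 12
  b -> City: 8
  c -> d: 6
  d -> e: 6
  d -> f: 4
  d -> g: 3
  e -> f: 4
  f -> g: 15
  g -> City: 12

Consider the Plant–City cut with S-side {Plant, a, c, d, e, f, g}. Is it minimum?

Yes — it is a minimum cut (capacity 12).

Given cut capacity: 12 = 12.
Augment Plant→f→g→City: bottleneck 10, flow now 10.
Augment Plant→a→f→g→City: bottleneck 2, flow now 12.
No augmenting path remains; maximum flow = 12.
Cut capacity 12 equals the max flow, so it is a minimum cut.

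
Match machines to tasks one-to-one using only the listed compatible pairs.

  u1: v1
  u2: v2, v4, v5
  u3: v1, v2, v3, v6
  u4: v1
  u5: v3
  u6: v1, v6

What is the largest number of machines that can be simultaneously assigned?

Unit-capacity flow: source→left, listed edges, right→sink; max matching = max flow.
Augmenting path u1→v1 (+1); matched 1.
Augmenting path u2→v2 (+1); matched 2.
Augmenting path u3→v3 (+1); matched 3.
Augmenting path u6→v6 (+1); matched 4.
Augmenting path u5→v3→u3→v2→u2→v4 (+1); matched 5.
No augmenting path remains; maximum matching = 5.
König certificate: {u2, u3, u5, u6, v1} is a vertex cover of size 5 (every listed pair touches it), so no matching can be larger.

5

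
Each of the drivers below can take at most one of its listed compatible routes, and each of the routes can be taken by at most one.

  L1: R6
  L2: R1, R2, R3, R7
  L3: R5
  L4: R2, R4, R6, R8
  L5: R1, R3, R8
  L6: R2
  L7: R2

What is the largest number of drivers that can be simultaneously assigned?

Unit-capacity flow: source→left, listed edges, right→sink; max matching = max flow.
Augmenting path L1→R6 (+1); matched 1.
Augmenting path L2→R1 (+1); matched 2.
Augmenting path L3→R5 (+1); matched 3.
Augmenting path L4→R2 (+1); matched 4.
Augmenting path L5→R3 (+1); matched 5.
Augmenting path L6→R2→L4→R4 (+1); matched 6.
No augmenting path remains; maximum matching = 6.
König certificate: {L1, L2, L3, L4, L5, R2} is a vertex cover of size 6 (every listed pair touches it), so no matching can be larger.

6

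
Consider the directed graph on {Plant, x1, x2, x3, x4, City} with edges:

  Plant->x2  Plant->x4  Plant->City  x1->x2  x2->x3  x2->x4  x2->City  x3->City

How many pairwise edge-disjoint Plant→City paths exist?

2

Assign every edge capacity 1; by Menger, the answer equals the max flow.
Path Plant→City (+1); total 1.
Path Plant→x2→City (+1); total 2.
No residual Plant→City path; max flow = 2.
Certifying cut of size 2: {Plant→City, Plant→x2}.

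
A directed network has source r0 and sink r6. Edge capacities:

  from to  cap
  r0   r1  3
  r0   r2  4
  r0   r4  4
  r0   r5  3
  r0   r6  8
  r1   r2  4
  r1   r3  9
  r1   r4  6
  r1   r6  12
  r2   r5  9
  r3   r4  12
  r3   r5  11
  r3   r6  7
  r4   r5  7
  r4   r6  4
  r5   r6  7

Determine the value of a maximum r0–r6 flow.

22

Augment r0→r6: bottleneck 8, flow now 8.
Augment r0→r1→r6: bottleneck 3, flow now 11.
Augment r0→r4→r6: bottleneck 4, flow now 15.
Augment r0→r5→r6: bottleneck 3, flow now 18.
Augment r0→r2→r5→r6: bottleneck 4, flow now 22.
No augmenting path remains; maximum flow = 22.
In the residual graph, reachable from r0: {r0}.
Min-cut edges: r0→r1 (3), r0→r2 (4), r0→r4 (4), r0→r5 (3), r0→r6 (8); capacity 3 + 4 + 4 + 3 + 8 = 22.
This cut is saturated, so no flow can exceed 22.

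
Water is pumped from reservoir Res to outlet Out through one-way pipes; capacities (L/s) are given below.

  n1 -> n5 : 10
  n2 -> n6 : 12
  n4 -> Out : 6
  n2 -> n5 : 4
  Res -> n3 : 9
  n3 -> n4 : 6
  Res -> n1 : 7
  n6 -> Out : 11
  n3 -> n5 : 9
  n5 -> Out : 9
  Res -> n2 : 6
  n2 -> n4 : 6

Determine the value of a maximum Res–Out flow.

21

Augment Res→n1→n5→Out: bottleneck 7, flow now 7.
Augment Res→n2→n4→Out: bottleneck 6, flow now 13.
Augment Res→n3→n5→Out: bottleneck 2, flow now 15.
Augment Res→n3→n4→n2→n6→Out: bottleneck 6, flow now 21. (uses reverse residual edge)
No augmenting path remains; maximum flow = 21.
In the residual graph, reachable from Res: {Res, n1, n3, n5}.
Min-cut edges: Res→n2 (6), n3→n4 (6), n5→Out (9); capacity 6 + 6 + 9 = 21.
This cut is saturated, so no flow can exceed 21.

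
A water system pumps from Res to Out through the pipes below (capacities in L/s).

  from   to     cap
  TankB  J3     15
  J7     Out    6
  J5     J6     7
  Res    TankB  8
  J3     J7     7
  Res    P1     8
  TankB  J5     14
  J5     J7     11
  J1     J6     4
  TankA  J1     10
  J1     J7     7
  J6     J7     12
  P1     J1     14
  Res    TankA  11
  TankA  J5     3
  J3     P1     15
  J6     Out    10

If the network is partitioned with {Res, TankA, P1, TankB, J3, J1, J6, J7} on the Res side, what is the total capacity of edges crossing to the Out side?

33

Edges leaving {Res, TankA, P1, TankB, J3, J1, J6, J7}: TankA→J5 (3), TankB→J5 (14), J6→Out (10), J7→Out (6).
Cut capacity = 3 + 14 + 10 + 6 = 33.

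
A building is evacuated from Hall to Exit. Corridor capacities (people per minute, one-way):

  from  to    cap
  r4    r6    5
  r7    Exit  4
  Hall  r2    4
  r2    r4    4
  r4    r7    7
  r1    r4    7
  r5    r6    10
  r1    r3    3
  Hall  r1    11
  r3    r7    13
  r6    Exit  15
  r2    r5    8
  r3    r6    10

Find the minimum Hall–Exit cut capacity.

Augment Hall→r1→r3→r6→Exit: bottleneck 3, flow now 3.
Augment Hall→r1→r4→r6→Exit: bottleneck 5, flow now 8.
Augment Hall→r1→r4→r7→Exit: bottleneck 2, flow now 10.
Augment Hall→r2→r4→r7→Exit: bottleneck 2, flow now 12.
Augment Hall→r2→r5→r6→Exit: bottleneck 2, flow now 14.
No augmenting path remains; maximum flow = 14.
By max-flow min-cut, the minimum cut capacity equals the max flow.
In the residual graph, reachable from Hall: {Hall, r1}.
Min-cut edges: Hall→r2 (4), r1→r3 (3), r1→r4 (7); capacity 4 + 3 + 7 = 14.

14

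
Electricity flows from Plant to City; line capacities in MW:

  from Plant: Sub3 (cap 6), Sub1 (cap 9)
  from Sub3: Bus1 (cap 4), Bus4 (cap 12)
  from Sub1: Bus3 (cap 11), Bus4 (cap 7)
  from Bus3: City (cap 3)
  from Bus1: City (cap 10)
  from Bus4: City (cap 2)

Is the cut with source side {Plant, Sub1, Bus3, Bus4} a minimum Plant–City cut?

No — its capacity is 11, but the minimum cut has capacity 9.

Given cut capacity: 6 + 3 + 2 = 11.
Augment Plant→Sub3→Bus1→City: bottleneck 4, flow now 4.
Augment Plant→Sub3→Bus4→City: bottleneck 2, flow now 6.
Augment Plant→Sub1→Bus3→City: bottleneck 3, flow now 9.
No augmenting path remains; maximum flow = 9.
In the residual graph, reachable from Plant: {Plant, Sub3, Sub1, Bus3, Bus4}.
Min-cut edges: Sub3→Bus1 (4), Bus3→City (3), Bus4→City (2); capacity 4 + 3 + 2 = 9.
Cut capacity 11 exceeds the max flow 9, so it is not minimum.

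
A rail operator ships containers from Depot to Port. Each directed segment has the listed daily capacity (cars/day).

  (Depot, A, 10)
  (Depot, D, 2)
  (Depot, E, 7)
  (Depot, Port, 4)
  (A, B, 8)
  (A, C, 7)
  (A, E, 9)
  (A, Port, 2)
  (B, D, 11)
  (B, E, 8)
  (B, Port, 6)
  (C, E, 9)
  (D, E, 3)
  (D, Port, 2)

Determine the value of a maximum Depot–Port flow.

Augment Depot→Port: bottleneck 4, flow now 4.
Augment Depot→A→Port: bottleneck 2, flow now 6.
Augment Depot→D→Port: bottleneck 2, flow now 8.
Augment Depot→A→B→Port: bottleneck 6, flow now 14.
No augmenting path remains; maximum flow = 14.
In the residual graph, reachable from Depot: {Depot, A, B, C, D, E}.
Min-cut edges: Depot→Port (4), A→Port (2), B→Port (6), D→Port (2); capacity 4 + 2 + 6 + 2 = 14.
This cut is saturated, so no flow can exceed 14.

14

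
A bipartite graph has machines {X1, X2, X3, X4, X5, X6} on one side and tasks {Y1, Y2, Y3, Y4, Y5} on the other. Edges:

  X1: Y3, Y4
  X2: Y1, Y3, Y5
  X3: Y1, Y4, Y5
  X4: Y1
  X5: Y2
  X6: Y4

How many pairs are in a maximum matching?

5

Unit-capacity flow: source→left, listed edges, right→sink; max matching = max flow.
Augmenting path X1→Y3 (+1); matched 1.
Augmenting path X2→Y1 (+1); matched 2.
Augmenting path X3→Y4 (+1); matched 3.
Augmenting path X5→Y2 (+1); matched 4.
Augmenting path X4→Y1→X2→Y5 (+1); matched 5.
No augmenting path remains; maximum matching = 5.
König certificate: {X5, Y1, Y3, Y4, Y5} is a vertex cover of size 5 (every listed pair touches it), so no matching can be larger.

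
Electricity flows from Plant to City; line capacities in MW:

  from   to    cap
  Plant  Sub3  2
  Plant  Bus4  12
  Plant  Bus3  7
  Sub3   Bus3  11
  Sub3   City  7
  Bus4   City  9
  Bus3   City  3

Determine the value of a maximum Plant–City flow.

Augment Plant→Sub3→City: bottleneck 2, flow now 2.
Augment Plant→Bus4→City: bottleneck 9, flow now 11.
Augment Plant→Bus3→City: bottleneck 3, flow now 14.
No augmenting path remains; maximum flow = 14.
In the residual graph, reachable from Plant: {Plant, Bus4, Bus3}.
Min-cut edges: Plant→Sub3 (2), Bus4→City (9), Bus3→City (3); capacity 2 + 9 + 3 = 14.
This cut is saturated, so no flow can exceed 14.

14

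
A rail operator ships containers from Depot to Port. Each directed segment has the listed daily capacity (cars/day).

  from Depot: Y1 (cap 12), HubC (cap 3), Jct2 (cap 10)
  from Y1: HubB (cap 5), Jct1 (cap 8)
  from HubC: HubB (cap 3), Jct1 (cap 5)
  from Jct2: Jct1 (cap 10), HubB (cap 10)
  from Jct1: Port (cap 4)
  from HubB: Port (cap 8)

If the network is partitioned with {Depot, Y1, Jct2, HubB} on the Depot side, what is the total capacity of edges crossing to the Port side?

29

Edges leaving {Depot, Y1, Jct2, HubB}: Depot→HubC (3), Y1→Jct1 (8), Jct2→Jct1 (10), HubB→Port (8).
Cut capacity = 3 + 8 + 10 + 8 = 29.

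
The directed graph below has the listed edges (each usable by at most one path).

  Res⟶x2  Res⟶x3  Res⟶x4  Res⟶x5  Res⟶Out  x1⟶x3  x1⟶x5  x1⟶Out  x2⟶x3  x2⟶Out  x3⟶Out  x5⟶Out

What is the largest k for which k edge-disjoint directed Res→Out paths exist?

4

Assign every edge capacity 1; by Menger, the answer equals the max flow.
Path Res→Out (+1); total 1.
Path Res→x2→Out (+1); total 2.
Path Res→x3→Out (+1); total 3.
Path Res→x5→Out (+1); total 4.
No residual Res→Out path; max flow = 4.
Certifying cut of size 4: {Res→Out, Res→x2, Res→x3, Res→x5}.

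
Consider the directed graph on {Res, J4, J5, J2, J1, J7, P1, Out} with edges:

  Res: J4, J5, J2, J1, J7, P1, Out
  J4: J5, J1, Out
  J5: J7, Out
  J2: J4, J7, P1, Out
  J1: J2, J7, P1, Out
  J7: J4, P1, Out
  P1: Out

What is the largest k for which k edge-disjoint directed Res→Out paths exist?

Assign every edge capacity 1; by Menger, the answer equals the max flow.
Path Res→Out (+1); total 1.
Path Res→J4→Out (+1); total 2.
Path Res→J5→Out (+1); total 3.
Path Res→J2→Out (+1); total 4.
Path Res→J1→Out (+1); total 5.
Path Res→J7→Out (+1); total 6.
Path Res→P1→Out (+1); total 7.
No residual Res→Out path; max flow = 7.
Certifying cut of size 7: {Res→J1, Res→J2, Res→J4, Res→J5, Res→J7, Res→Out, Res→P1}.

7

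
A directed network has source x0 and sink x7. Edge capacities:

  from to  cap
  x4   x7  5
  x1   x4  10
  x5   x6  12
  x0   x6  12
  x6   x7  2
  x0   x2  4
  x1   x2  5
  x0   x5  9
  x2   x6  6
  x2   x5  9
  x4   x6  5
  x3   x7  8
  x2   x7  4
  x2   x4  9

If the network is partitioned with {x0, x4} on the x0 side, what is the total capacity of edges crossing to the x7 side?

Edges leaving {x0, x4}: x0→x2 (4), x0→x5 (9), x0→x6 (12), x4→x6 (5), x4→x7 (5).
Cut capacity = 4 + 9 + 12 + 5 + 5 = 35.

35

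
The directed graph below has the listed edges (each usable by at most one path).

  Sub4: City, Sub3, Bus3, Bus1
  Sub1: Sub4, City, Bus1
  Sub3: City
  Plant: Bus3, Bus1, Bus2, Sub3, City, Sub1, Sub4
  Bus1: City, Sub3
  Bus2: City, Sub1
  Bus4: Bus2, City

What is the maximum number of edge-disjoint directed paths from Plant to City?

Assign every edge capacity 1; by Menger, the answer equals the max flow.
Path Plant→City (+1); total 1.
Path Plant→Sub1→City (+1); total 2.
Path Plant→Sub4→City (+1); total 3.
Path Plant→Bus1→City (+1); total 4.
Path Plant→Bus2→City (+1); total 5.
Path Plant→Sub3→City (+1); total 6.
No residual Plant→City path; max flow = 6.
Certifying cut of size 6: {Plant→Bus1, Plant→Bus2, Plant→City, Plant→Sub1, Plant→Sub3, Plant→Sub4}.

6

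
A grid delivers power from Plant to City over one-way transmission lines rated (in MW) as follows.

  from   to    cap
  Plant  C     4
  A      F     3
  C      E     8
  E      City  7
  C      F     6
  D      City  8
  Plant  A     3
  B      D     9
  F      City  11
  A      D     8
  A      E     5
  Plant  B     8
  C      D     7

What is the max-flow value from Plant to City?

15

Augment Plant→A→D→City: bottleneck 3, flow now 3.
Augment Plant→B→D→City: bottleneck 5, flow now 8.
Augment Plant→C→E→City: bottleneck 4, flow now 12.
Augment Plant→B→D→A→E→City: bottleneck 3, flow now 15. (uses reverse residual edge)
No augmenting path remains; maximum flow = 15.
In the residual graph, reachable from Plant: {Plant}.
Min-cut edges: Plant→A (3), Plant→B (8), Plant→C (4); capacity 3 + 8 + 4 = 15.
This cut is saturated, so no flow can exceed 15.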